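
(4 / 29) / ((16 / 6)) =3/58 = 0.05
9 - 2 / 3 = 25/3 = 8.33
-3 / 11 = -0.27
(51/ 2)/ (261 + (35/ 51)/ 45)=23409/239612 = 0.10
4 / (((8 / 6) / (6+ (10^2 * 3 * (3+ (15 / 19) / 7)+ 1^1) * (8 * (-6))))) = -17901558/133 = -134598.18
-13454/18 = -6727/9 = -747.44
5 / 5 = 1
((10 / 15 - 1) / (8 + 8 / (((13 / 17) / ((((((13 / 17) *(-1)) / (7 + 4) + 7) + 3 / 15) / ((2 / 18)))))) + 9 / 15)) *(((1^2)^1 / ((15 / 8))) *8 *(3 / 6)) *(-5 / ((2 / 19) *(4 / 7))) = 380380/4375557 = 0.09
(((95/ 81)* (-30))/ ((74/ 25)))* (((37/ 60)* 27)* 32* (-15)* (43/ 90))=408500/9 = 45388.89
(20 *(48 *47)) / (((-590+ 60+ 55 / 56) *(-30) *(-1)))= -2.84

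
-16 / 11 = -1.45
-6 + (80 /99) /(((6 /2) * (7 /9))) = -1306/231 = -5.65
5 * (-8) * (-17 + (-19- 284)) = 12800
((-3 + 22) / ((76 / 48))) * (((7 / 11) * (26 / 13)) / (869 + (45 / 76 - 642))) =1824/27181 = 0.07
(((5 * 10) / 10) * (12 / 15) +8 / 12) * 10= 140/3 = 46.67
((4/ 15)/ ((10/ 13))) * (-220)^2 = 50336/3 = 16778.67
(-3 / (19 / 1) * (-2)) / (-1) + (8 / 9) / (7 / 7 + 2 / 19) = 1754/3591 = 0.49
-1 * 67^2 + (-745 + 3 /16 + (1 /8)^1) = -5233.69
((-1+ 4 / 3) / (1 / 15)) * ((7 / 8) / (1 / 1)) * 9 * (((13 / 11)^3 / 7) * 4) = 98865/2662 = 37.14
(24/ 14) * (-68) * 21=-2448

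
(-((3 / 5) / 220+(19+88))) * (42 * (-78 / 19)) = 96398757/5225 = 18449.52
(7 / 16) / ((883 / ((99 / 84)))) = 33/56512 = 0.00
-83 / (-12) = 83/12 = 6.92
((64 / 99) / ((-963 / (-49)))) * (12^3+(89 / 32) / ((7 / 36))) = 607096/10593 = 57.31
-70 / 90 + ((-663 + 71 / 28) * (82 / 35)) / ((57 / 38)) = -1032.36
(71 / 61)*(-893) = -63403/61 = -1039.39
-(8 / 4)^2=-4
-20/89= -0.22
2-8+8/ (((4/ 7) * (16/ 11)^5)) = -2018371/524288 = -3.85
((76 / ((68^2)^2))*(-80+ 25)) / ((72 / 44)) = -11495/96216192 = 0.00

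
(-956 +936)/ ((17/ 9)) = -180/17 = -10.59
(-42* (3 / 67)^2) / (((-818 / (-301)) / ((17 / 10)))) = -967113/18360010 = -0.05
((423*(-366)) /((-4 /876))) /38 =16952571/19 = 892240.58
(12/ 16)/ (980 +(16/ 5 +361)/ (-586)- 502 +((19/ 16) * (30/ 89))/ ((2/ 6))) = 782310/499196539 = 0.00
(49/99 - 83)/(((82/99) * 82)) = -2042/1681 = -1.21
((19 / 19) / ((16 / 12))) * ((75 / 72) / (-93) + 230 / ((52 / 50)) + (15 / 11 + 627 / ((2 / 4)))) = 471265369/425568 = 1107.38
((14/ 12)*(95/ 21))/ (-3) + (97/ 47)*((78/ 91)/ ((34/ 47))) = 4409/6426 = 0.69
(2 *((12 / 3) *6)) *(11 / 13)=40.62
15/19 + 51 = 984/19 = 51.79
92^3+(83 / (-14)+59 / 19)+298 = 207209525/266 = 778983.18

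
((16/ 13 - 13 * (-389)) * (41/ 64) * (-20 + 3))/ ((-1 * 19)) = 45832629/15808 = 2899.33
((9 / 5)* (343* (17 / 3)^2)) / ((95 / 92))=19199.33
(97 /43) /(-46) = -97/1978 = -0.05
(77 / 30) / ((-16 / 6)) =-77/80 = -0.96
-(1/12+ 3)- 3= -73/12 = -6.08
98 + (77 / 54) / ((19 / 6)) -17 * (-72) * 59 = 12365771/171 = 72314.45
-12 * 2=-24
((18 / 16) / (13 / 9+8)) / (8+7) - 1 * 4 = -13573/3400 = -3.99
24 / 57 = 8/19 = 0.42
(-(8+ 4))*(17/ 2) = -102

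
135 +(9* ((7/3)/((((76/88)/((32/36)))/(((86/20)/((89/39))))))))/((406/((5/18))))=59594683/441351 = 135.03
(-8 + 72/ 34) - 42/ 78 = -1419/221 = -6.42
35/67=0.52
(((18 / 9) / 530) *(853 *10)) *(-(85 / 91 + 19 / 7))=-117.44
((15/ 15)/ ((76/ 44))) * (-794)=-8734/19 = -459.68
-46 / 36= -23/18 = -1.28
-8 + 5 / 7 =-51/7 = -7.29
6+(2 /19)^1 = 6.11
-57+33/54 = -1015/18 = -56.39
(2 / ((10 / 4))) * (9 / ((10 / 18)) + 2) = 364/25 = 14.56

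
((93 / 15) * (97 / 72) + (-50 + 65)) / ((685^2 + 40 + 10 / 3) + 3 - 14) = 8407/168932640 = 0.00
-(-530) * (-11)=-5830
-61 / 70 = -0.87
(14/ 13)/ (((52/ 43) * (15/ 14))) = 2107/2535 = 0.83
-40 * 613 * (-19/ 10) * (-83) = -3866804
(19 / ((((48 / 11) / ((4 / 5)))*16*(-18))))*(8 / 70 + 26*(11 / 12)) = -0.29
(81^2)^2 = 43046721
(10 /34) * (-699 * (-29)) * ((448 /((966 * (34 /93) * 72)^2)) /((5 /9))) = 6493477/873256272 = 0.01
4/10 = 2/5 = 0.40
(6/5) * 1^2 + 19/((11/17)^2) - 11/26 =726051/15730 = 46.16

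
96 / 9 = 32/3 = 10.67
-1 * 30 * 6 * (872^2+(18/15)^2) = -684346896/5 = -136869379.20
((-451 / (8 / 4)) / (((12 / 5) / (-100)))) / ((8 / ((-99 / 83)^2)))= 184177125/110224 = 1670.93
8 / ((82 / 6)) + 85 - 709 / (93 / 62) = -47611/123 = -387.08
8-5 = 3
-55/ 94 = -0.59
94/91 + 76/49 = 1646/637 = 2.58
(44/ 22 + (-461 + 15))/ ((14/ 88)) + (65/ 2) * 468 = 86934/7 = 12419.14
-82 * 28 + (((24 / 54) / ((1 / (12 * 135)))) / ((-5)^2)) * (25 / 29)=-65864/29 = -2271.17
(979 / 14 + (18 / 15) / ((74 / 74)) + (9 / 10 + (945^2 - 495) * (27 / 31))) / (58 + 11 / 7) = 843519001/64635 = 13050.50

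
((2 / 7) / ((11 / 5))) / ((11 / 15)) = 150/847 = 0.18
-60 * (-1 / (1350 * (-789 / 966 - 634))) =-644/9198495 = 0.00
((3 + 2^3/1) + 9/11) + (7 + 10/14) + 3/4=6247/308 = 20.28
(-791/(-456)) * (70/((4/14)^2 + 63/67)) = 18177971/152988 = 118.82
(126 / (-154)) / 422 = -9/4642 = 0.00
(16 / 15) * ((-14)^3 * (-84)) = 1229312/5 = 245862.40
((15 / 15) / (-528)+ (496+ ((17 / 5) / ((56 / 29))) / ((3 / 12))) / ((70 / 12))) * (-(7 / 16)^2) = -55776167/3379200 = -16.51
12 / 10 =6/5 = 1.20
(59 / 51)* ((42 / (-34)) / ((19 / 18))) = -7434/5491 = -1.35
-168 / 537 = -56/179 = -0.31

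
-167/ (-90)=167/90 = 1.86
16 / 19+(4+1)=111/19 = 5.84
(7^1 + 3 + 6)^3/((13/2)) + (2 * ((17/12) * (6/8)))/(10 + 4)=917725/1456 = 630.31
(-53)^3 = -148877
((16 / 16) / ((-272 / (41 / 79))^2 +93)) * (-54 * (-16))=1452384/461890477 = 0.00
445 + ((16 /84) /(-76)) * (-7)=445.02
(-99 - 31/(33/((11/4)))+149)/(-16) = -569/192 = -2.96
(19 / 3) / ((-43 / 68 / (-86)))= 2584/3 = 861.33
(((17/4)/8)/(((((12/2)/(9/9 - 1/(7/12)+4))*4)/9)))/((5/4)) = 1173/2240 = 0.52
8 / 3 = 2.67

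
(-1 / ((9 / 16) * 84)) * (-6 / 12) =2/189 = 0.01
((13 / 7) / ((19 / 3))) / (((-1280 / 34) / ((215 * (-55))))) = 1567995/17024 = 92.10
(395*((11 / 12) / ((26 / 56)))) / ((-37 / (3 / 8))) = -30415/3848 = -7.90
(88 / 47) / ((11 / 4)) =32/47 = 0.68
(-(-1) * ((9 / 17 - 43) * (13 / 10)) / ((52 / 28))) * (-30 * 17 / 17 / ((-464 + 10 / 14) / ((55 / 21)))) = -277970/55131 = -5.04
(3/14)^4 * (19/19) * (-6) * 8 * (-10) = 2430/2401 = 1.01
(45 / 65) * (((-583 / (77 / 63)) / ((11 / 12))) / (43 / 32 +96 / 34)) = -28024704/324181 = -86.45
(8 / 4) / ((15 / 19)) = 38/15 = 2.53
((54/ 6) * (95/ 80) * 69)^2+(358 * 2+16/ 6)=418201139/768 = 544532.73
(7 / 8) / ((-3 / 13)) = -91/24 = -3.79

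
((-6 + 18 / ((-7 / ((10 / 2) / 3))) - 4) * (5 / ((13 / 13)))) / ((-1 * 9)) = 500/63 = 7.94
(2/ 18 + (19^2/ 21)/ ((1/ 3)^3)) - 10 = 28618/63 = 454.25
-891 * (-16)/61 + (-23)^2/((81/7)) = 1380619/4941 = 279.42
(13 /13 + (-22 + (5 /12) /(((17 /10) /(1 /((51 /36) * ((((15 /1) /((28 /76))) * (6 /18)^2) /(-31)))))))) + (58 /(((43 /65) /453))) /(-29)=-328603293/236113 = -1391.72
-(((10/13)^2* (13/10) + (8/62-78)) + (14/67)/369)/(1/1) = 768187414/9963369 = 77.10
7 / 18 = 0.39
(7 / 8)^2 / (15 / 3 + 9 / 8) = 1/8 = 0.12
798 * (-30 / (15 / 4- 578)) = 95760/2297 = 41.69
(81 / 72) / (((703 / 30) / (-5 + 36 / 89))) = -55215/250268 = -0.22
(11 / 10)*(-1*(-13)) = 143/10 = 14.30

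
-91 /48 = -1.90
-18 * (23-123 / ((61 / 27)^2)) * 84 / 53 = 6175008/197213 = 31.31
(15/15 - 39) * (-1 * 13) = 494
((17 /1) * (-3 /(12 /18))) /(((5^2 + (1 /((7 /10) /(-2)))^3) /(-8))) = 209916/575 = 365.07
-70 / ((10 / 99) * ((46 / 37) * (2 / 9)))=-230769/92 = -2508.36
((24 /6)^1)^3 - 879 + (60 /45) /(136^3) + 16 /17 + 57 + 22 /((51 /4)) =-475001941/628864 = -755.33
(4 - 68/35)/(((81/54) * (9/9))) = 48/35 = 1.37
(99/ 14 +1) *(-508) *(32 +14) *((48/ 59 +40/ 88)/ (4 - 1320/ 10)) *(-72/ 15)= -814950237/90860 = -8969.30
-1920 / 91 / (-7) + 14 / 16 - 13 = -46429/5096 = -9.11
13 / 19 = 0.68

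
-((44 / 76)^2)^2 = -14641/130321 = -0.11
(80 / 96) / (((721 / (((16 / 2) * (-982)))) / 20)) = -392800/2163 = -181.60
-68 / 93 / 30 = -34/1395 = -0.02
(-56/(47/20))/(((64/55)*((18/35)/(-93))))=2088625/564 = 3703.24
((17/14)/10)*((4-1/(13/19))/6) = 187/3640 = 0.05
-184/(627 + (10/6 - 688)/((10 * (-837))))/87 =-1540080/456634841 = 0.00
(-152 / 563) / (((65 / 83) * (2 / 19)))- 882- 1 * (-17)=-31774527/36595 = -868.28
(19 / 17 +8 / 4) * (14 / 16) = 371/136 = 2.73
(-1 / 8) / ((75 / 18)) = -3/100 = -0.03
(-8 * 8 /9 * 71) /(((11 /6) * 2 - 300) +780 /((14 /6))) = -31808/2391 = -13.30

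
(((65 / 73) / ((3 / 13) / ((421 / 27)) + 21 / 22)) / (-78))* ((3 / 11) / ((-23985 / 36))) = 1684/349327995 = 0.00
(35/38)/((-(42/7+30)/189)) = -735/152 = -4.84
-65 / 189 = -0.34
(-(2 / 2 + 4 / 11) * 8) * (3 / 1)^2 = -98.18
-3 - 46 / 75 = -271/75 = -3.61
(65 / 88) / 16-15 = -21055/1408 = -14.95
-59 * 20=-1180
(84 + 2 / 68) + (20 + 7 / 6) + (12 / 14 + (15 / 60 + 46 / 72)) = 106.94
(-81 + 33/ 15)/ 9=-394/45 = -8.76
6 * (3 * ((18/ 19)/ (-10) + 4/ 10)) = 522/95 = 5.49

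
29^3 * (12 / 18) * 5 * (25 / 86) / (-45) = -609725/1161 = -525.17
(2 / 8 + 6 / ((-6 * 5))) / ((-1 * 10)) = -1/200 = 0.00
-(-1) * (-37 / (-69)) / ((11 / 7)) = 259/759 = 0.34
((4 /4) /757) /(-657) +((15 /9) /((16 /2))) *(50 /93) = 6907501/61671276 = 0.11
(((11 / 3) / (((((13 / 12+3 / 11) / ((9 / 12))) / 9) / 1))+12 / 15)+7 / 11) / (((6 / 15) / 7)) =678391/1969 = 344.54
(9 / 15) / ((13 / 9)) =27/65 = 0.42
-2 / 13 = -0.15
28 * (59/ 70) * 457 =10785.20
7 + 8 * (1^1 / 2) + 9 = 20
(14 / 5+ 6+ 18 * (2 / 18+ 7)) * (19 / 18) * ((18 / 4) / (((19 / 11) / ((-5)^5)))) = -1175625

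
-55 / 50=-11/10 = -1.10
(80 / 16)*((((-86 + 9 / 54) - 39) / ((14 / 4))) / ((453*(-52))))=535/70668 = 0.01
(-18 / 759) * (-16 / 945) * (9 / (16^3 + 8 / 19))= 76/86150295 = 0.00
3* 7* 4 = 84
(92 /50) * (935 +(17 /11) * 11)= 43792/25 = 1751.68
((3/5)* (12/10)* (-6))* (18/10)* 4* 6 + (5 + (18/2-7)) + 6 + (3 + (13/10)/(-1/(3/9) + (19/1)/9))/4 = -1385917/8000 = -173.24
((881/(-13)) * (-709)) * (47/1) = 29357563/13 = 2258274.08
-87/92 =-0.95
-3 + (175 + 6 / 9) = 518/3 = 172.67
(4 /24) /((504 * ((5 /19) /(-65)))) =-247/3024 = -0.08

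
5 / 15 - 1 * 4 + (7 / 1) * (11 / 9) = 44/9 = 4.89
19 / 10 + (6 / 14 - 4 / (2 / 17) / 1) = -2217/70 = -31.67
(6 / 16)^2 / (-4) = -9/256 = -0.04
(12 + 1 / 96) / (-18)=-1153/1728 = -0.67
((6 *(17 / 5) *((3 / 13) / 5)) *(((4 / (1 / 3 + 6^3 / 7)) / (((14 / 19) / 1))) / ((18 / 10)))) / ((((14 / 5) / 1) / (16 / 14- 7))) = -79458/417235 = -0.19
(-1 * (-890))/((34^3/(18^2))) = 36045/4913 = 7.34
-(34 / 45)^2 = -1156/2025 = -0.57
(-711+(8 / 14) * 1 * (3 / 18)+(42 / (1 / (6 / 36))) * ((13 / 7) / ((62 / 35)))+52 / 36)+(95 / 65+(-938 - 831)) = -125404399/50778 = -2469.66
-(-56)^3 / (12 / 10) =439040/3 = 146346.67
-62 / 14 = -31/7 = -4.43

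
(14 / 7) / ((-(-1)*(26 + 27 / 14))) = 28/391 = 0.07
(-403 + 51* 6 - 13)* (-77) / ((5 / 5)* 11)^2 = 70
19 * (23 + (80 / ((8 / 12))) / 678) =49761/113 = 440.36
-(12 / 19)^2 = -144/361 = -0.40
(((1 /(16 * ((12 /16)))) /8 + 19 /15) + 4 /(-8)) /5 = 373/2400 = 0.16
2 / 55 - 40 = -2198/55 = -39.96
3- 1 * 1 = 2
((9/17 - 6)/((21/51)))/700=-93/4900 = -0.02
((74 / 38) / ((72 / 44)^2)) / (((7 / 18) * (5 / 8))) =17908/5985 = 2.99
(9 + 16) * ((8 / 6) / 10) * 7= 70/3 = 23.33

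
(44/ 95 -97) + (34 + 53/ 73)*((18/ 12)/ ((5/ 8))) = -91503/6935 = -13.19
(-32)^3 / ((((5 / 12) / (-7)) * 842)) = 1376256/2105 = 653.80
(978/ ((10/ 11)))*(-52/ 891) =-8476/135 = -62.79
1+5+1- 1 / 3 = 20/3 = 6.67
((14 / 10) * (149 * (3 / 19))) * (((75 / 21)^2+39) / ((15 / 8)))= 3022912/3325 = 909.15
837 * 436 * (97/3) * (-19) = -224189892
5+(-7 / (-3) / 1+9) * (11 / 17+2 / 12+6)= 740/9 = 82.22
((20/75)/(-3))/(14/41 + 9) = -164/17235 = -0.01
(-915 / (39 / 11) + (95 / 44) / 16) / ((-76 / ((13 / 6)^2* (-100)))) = -255740875/160512 = -1593.28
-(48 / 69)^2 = -256/529 = -0.48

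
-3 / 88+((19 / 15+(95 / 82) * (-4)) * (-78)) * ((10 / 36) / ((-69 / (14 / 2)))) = -16660951/2240568 = -7.44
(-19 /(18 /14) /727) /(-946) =133/6189678 = 0.00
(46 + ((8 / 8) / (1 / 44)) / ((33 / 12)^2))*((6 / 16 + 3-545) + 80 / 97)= -10873035/388 = -28023.29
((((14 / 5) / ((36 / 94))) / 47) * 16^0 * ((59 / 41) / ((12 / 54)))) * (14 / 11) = 2891/2255 = 1.28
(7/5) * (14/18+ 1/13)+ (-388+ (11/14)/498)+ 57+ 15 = -85597139/271908 = -314.80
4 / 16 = 1/4 = 0.25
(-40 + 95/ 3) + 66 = 173/3 = 57.67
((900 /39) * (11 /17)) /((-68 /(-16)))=13200/3757 = 3.51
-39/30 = -13/10 = -1.30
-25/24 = -1.04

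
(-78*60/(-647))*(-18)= -84240/647 = -130.20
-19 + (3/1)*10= 11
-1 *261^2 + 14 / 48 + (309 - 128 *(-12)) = -1590617/24 = -66275.71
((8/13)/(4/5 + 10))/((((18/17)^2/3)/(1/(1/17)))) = 24565/9477 = 2.59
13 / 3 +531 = 1606/3 = 535.33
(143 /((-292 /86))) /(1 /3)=-18447/146 = -126.35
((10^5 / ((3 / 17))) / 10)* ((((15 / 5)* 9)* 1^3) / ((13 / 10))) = 1176923.08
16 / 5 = 3.20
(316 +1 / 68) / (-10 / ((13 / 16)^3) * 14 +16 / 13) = -47211333/38810048 = -1.22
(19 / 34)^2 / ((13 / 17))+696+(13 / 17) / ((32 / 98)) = 2470781/3536 = 698.75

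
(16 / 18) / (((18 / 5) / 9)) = 20/9 = 2.22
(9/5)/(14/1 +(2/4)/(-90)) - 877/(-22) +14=272013/5038 = 53.99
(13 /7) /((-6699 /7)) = -13/6699 = 0.00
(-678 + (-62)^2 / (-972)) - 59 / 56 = -9294377/13608 = -683.01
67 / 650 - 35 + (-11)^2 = 55967/650 = 86.10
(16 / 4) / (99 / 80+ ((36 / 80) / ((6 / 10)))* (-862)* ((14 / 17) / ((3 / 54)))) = -5440/13031757 = 0.00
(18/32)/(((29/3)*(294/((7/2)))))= 9/12992 = 0.00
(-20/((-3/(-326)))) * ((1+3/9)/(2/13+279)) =-339040/32661 = -10.38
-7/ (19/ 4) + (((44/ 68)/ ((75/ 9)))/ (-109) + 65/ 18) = 33852289/15843150 = 2.14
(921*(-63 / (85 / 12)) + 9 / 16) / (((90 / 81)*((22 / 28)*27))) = -25992519/74800 = -347.49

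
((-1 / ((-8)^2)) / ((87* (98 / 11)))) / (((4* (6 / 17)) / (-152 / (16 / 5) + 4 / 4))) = 5797/8730624 = 0.00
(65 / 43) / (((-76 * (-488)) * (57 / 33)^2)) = 7865/575717024 = 0.00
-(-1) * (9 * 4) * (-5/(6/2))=-60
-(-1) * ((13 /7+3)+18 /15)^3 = 9528128/42875 = 222.23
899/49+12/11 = 10477/539 = 19.44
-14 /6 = -7/3 = -2.33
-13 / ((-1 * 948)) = 13/948 = 0.01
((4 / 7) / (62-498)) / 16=-1/12208 = 0.00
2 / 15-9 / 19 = -97/285 = -0.34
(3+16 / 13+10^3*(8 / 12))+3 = 26282/39 = 673.90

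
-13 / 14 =-0.93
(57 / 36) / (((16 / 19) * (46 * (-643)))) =-361/5678976 = 0.00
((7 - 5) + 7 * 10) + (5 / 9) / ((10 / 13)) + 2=1345/18 = 74.72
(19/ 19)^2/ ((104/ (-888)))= -111/13 = -8.54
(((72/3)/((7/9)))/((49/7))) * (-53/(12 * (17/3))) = -2862/833 = -3.44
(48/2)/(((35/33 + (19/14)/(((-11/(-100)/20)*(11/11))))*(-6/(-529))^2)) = 752.83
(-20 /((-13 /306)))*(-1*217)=-1328040/13 = -102156.92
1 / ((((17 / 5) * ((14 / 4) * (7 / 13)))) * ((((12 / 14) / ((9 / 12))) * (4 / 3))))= 195/1904 = 0.10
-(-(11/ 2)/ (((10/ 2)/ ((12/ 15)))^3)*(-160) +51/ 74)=-992911/231250 = -4.29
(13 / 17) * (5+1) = 78/17 = 4.59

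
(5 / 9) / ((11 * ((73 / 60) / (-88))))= -800/219 = -3.65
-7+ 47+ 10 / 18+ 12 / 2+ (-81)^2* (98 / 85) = 5822417/765 = 7611.00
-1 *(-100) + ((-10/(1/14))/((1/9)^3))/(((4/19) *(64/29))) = -14052365/64 = -219568.20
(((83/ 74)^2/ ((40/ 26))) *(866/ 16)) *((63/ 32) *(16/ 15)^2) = 271447267/2738000 = 99.14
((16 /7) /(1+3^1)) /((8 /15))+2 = 3.07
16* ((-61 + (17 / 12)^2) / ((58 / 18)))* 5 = -42475/29 = -1464.66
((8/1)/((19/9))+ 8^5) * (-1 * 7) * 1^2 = -229402.53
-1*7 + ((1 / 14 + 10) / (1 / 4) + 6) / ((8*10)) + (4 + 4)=221/140 = 1.58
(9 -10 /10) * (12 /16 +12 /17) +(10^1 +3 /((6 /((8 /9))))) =22.09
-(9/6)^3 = -27/8 = -3.38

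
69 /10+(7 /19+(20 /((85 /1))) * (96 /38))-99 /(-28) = 515443/45220 = 11.40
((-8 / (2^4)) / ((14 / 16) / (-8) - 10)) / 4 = 8/647 = 0.01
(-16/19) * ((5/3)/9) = -80/513 = -0.16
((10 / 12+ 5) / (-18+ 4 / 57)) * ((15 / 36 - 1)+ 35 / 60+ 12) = -285/73 = -3.90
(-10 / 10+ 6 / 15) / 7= -3/35 = -0.09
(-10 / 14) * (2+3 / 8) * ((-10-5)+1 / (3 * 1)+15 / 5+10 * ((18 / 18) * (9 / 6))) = -475/84 = -5.65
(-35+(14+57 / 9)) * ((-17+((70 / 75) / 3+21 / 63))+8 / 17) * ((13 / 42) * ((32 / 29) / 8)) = 1985984/199665 = 9.95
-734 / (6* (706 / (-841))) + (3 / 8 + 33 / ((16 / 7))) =2720159/16944 = 160.54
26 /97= 0.27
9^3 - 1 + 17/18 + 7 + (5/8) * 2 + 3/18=26545/36 = 737.36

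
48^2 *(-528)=-1216512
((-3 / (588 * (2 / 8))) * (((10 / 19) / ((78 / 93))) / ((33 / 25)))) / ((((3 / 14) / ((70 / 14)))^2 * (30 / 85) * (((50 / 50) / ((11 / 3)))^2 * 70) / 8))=-28985000/1260441 = -23.00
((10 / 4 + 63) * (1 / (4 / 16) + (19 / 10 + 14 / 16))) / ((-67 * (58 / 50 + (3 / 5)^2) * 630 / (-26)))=461513/2566368 = 0.18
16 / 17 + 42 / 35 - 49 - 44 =-7723/85 = -90.86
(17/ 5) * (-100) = -340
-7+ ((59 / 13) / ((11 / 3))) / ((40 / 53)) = -30659/5720 = -5.36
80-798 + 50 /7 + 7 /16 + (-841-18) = -1569.42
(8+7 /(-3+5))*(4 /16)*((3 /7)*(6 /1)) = 207/28 = 7.39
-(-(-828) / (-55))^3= 567663552/166375 = 3411.95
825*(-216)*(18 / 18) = -178200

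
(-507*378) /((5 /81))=-3104665.20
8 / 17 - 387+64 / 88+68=-317.80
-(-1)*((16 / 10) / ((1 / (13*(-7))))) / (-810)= 0.18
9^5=59049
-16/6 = -8/3 = -2.67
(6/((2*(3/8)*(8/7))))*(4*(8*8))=1792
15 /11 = 1.36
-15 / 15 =-1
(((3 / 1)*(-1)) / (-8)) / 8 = 3/64 = 0.05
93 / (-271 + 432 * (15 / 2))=93/2969 = 0.03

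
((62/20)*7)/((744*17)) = 7/4080 = 0.00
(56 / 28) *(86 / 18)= 86/9 = 9.56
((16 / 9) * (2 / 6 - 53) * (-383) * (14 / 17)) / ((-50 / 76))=-515095168/11475 = -44888.47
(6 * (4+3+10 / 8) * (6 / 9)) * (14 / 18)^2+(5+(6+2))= 890/27 = 32.96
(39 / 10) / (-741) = -1/190 = -0.01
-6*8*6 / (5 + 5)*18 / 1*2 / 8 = -648/5 = -129.60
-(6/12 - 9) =17/2 = 8.50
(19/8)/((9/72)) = 19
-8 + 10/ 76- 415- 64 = -18501/38 = -486.87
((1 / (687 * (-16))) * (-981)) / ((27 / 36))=109/916 = 0.12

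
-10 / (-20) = 1/2 = 0.50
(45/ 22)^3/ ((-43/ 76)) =-1731375/114466 = -15.13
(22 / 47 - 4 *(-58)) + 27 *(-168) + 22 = -201232/47 = -4281.53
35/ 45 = 7/9 = 0.78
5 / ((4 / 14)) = 35/2 = 17.50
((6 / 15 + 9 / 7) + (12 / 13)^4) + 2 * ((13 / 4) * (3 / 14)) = 15212831/3998540 = 3.80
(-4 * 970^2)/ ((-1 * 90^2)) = 37636/81 = 464.64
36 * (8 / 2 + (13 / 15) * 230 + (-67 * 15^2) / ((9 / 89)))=-5359380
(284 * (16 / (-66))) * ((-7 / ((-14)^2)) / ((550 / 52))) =14768/63525 = 0.23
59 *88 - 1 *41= 5151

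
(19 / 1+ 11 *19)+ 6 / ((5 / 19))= 1254/5 = 250.80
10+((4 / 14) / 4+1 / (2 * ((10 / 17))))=1529/140 = 10.92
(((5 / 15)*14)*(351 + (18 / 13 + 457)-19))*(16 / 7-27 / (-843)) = 31229150/3653 = 8548.91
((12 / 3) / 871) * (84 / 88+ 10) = 482/9581 = 0.05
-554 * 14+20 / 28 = -54287/7 = -7755.29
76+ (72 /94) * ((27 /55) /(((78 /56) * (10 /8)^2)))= 63994652/840125 = 76.17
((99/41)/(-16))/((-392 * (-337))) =-99/86660224 = 0.00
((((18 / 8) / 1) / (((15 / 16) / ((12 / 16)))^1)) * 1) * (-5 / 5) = -9/5 = -1.80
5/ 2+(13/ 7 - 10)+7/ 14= -36/7 = -5.14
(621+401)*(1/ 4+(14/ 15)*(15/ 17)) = 1097.15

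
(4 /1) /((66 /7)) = 14/33 = 0.42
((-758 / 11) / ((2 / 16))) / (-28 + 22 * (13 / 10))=-30320/33 = -918.79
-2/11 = -0.18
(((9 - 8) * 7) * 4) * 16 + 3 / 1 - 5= 446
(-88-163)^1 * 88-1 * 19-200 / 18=-199063/9 = -22118.11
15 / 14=1.07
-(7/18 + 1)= -25/18 = -1.39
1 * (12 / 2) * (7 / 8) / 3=7/4 = 1.75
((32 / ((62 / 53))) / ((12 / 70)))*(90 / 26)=222600/403 = 552.36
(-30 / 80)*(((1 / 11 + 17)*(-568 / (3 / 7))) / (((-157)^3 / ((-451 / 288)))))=957719/278632296 = 0.00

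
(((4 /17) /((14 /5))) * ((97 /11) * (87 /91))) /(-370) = -8439/4407403 = 0.00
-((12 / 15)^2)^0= -1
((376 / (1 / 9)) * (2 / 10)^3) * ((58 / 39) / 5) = 65424/8125 = 8.05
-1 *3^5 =-243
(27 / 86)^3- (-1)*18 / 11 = 11665521/6996616 = 1.67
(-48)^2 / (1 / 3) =6912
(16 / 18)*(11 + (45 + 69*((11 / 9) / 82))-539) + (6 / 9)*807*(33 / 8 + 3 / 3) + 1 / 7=72188869/30996 = 2328.97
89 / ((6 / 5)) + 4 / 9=1343/18 = 74.61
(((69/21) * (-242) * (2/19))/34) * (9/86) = -25047/97223 = -0.26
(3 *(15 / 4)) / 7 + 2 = 101/28 = 3.61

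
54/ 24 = 9/4 = 2.25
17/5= 3.40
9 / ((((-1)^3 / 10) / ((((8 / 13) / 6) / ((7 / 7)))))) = -120/13 = -9.23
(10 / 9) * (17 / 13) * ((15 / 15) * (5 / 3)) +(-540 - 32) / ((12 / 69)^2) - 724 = -27565193/1404 = -19633.33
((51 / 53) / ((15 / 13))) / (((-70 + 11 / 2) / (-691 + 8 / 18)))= 549406/61533 = 8.93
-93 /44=-2.11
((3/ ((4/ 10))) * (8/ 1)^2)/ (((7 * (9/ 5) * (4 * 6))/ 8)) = 800/63 = 12.70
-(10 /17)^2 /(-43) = 100/12427 = 0.01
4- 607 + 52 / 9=-5375/9 = -597.22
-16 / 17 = -0.94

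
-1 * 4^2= -16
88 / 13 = 6.77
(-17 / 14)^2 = 289/196 = 1.47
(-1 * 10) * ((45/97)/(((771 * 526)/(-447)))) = 33525/6556327 = 0.01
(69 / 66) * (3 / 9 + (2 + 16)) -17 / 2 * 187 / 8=-8617/48 = -179.52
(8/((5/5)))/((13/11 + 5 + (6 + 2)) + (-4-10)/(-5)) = 220/467 = 0.47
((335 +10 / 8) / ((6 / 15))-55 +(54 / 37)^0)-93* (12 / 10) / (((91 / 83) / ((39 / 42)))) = 1356529/1960 = 692.11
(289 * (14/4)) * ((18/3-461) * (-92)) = 42341390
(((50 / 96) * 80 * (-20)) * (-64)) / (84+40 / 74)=740000/1173 = 630.86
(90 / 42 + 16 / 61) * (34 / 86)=17459/18361 = 0.95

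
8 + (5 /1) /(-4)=27/4 = 6.75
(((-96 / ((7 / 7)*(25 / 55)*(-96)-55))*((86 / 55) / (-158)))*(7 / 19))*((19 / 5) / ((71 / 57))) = -235296/21734875 = -0.01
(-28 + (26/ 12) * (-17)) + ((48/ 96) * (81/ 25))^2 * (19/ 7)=-57.71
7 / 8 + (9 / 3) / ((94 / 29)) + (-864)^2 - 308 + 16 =280573381/376 = 746205.80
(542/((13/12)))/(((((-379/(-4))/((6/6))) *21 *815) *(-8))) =-1084/28108535 = 0.00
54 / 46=27/23 = 1.17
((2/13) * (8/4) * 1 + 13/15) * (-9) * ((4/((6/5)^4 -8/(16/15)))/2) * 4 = 458000/29393 = 15.58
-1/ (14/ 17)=-17/14 = -1.21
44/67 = 0.66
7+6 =13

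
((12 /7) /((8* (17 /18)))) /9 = 3/119 = 0.03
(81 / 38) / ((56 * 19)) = 81/40432 = 0.00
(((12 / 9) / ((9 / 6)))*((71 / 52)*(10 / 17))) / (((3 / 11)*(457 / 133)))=2077460/2726919 = 0.76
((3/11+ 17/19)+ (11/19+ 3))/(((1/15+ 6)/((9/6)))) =22320/19019 = 1.17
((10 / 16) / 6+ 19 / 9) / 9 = 319/1296 = 0.25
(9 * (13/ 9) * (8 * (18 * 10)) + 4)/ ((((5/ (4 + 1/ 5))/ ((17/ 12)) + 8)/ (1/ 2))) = 557039/526 = 1059.01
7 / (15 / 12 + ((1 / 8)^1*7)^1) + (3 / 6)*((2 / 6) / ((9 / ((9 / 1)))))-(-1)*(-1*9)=-5.54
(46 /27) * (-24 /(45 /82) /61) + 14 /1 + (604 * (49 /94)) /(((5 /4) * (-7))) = -26943478/1161135 = -23.20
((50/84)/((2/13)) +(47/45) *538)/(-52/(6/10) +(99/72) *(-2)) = -712883/112665 = -6.33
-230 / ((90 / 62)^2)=-44206/405 = -109.15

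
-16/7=-2.29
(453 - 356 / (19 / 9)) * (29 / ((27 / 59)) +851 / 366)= 389738201/20862 = 18681.73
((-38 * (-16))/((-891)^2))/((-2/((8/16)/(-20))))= 38/3969405 = 0.00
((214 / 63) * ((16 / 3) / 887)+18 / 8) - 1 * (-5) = 4875343/670572 = 7.27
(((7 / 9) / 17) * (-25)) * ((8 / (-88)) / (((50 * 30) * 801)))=7/80884980 = 0.00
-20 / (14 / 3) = -30/7 = -4.29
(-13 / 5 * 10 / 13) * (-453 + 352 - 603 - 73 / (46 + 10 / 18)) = 591266/419 = 1411.14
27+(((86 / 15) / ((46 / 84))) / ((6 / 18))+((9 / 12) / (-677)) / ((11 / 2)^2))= 550236144/9420455 = 58.41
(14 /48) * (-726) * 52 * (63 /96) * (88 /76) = -2543541/304 = -8366.91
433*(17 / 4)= 7361/4 = 1840.25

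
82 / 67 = 1.22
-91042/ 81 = -1123.98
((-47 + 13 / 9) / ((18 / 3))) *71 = -14555/27 = -539.07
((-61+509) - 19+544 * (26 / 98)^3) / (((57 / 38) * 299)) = 7948706/8117781 = 0.98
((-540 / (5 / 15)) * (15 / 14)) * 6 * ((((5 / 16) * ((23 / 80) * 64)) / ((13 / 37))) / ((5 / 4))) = -12407580/91 = -136347.03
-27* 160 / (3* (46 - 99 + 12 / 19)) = 5472/199 = 27.50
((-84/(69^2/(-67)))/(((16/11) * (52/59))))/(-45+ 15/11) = -3348191/158446080 = -0.02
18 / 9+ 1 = 3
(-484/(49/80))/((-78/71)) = 1374560/1911 = 719.29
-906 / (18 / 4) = -604/3 = -201.33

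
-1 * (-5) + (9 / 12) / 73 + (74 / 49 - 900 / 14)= -826505/14308 = -57.77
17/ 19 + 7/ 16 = 405/304 = 1.33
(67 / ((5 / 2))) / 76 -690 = -131033/190 = -689.65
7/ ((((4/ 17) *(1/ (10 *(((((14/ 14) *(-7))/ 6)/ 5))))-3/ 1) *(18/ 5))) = -4165/6642 = -0.63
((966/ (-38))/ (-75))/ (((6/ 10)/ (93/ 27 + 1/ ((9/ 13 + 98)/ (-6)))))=6290431/3290895 = 1.91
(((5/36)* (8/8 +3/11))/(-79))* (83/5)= -581/15642 = -0.04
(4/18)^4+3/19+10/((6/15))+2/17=53569172/2119203 = 25.28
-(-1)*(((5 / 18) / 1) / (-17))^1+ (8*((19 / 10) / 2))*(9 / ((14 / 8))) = 418433/10710 = 39.07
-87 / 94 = -0.93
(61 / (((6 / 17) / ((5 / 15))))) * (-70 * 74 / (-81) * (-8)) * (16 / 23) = -343786240/16767 = -20503.74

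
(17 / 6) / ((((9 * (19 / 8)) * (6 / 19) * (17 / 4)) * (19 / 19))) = 8/81 = 0.10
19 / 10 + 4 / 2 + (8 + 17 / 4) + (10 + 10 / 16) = 1071/40 = 26.78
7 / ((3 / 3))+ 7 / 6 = 49/6 = 8.17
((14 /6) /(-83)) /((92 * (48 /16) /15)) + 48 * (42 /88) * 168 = 969832703/251988 = 3848.73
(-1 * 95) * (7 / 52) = -12.79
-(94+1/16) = -1505/16 = -94.06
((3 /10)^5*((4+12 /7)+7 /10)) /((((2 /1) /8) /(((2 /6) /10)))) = 36369/17500000 = 0.00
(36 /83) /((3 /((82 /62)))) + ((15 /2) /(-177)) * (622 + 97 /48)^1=-382558657/14573472 = -26.25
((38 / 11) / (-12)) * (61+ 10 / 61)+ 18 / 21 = -472067/28182 = -16.75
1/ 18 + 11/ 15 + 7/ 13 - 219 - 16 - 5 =-279247/1170 = -238.67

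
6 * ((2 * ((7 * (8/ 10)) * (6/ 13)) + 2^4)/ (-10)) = -4128/325 = -12.70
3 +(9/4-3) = 9/4 = 2.25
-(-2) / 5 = 2/5 = 0.40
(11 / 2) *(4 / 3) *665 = 14630/3 = 4876.67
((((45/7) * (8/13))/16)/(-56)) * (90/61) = -2025/310856 = -0.01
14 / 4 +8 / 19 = 3.92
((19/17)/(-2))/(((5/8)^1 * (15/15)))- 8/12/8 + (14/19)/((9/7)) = -23509/58140 = -0.40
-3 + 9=6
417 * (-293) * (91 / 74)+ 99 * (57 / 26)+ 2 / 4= -144330851/962 = -150032.07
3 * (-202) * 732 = -443592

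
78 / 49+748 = 36730/49 = 749.59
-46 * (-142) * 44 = 287408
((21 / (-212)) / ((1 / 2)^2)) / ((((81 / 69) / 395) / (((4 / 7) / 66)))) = -18170/15741 = -1.15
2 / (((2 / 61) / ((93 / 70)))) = 5673/70 = 81.04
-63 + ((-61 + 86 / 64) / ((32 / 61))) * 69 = -8099493/1024 = -7909.66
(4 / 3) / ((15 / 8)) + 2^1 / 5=10/9 = 1.11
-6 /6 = -1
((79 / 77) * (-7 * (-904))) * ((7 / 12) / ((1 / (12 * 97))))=48491464/11 = 4408314.91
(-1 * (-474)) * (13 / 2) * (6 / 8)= 9243/4 = 2310.75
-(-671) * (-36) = -24156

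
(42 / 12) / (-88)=-7/176 = -0.04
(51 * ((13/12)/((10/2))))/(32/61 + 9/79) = 62647/3620 = 17.31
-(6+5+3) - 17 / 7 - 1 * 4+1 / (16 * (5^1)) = -11433/560 = -20.42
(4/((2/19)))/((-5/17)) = -646/5 = -129.20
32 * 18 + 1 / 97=55873/97 = 576.01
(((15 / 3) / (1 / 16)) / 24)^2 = 100/9 = 11.11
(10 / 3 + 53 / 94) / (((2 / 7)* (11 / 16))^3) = 514.20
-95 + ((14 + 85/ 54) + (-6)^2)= -43.43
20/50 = 2/5 = 0.40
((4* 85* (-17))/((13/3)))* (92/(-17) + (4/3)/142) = 6651080/923 = 7205.94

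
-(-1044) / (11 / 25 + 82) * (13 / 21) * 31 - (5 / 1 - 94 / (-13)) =14428469/62517 = 230.79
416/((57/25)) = 10400/57 = 182.46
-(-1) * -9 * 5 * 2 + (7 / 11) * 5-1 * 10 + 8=-88.82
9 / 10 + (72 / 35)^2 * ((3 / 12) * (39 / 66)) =41103/26950 = 1.53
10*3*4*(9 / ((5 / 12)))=2592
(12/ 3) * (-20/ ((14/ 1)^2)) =-20/49 = -0.41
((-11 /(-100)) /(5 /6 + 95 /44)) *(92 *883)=29488668/9875 = 2986.19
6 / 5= 1.20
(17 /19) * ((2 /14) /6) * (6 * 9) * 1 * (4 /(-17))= -36/133 = -0.27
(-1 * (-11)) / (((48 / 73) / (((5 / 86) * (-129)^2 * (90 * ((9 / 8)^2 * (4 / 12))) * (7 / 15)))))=293669145/1024 = 286786.27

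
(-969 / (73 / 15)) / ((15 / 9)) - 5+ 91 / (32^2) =-9297421/74752 = -124.38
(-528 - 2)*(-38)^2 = -765320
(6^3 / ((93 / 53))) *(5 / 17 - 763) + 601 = -49161529/527 = -93285.63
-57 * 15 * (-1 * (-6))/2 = -2565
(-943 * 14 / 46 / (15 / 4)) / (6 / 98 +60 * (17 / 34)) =-56252/22095 = -2.55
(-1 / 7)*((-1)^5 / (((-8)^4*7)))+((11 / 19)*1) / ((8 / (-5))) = -1379821/3813376 = -0.36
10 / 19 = 0.53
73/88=0.83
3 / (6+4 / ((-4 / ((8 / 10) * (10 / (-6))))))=0.41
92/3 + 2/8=371/12 = 30.92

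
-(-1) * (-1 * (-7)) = 7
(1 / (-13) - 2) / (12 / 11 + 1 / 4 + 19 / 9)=-0.60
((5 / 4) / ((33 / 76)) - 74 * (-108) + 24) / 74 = 264623/2442 = 108.36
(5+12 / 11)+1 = 78/11 = 7.09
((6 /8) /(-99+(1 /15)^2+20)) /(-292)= 675/20760032 = 0.00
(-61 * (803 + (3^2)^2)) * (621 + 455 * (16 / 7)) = -89567764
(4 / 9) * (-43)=-172/9 = -19.11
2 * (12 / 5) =24/5 = 4.80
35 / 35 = 1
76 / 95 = 4/5 = 0.80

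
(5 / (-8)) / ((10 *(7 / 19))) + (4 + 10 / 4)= 709/112 = 6.33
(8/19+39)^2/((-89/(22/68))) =-6171011/1092386 = -5.65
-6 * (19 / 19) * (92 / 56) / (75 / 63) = -207/25 = -8.28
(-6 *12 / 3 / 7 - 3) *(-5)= 225/7 = 32.14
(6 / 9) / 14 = 1/21 = 0.05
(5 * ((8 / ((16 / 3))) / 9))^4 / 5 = 125/1296 = 0.10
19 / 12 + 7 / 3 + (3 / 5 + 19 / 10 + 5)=137/12 = 11.42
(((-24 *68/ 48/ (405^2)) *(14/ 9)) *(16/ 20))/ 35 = -272/36905625 = 0.00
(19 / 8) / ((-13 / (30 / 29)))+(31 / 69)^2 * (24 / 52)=-229343/2393196 = -0.10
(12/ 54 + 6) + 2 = 74/9 = 8.22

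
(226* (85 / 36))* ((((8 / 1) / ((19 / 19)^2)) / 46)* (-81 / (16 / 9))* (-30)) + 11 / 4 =2917582/23 = 126851.39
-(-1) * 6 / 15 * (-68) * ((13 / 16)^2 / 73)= -2873/11680 = -0.25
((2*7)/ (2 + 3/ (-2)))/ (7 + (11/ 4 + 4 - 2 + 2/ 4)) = 16/7 = 2.29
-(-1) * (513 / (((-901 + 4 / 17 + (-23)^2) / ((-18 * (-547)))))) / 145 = -42933483/458200 = -93.70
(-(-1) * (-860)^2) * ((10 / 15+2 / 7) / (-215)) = -68800/21 = -3276.19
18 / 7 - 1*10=-52/7 = -7.43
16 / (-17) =-16/17 = -0.94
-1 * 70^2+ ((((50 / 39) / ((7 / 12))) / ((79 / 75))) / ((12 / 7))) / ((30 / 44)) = -15091400/3081 = -4898.21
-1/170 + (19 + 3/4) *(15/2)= 100721/680 = 148.12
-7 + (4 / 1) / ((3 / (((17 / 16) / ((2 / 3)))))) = -39/8 = -4.88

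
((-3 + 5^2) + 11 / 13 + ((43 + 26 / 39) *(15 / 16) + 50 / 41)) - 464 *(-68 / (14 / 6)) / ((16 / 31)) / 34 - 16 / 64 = 49865537/59696 = 835.32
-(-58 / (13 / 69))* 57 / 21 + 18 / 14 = 76155/91 = 836.87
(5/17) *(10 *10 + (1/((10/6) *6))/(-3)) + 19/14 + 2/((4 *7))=22013/714 = 30.83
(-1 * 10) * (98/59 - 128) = 74540/59 = 1263.39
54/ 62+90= 90.87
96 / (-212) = -24/53 = -0.45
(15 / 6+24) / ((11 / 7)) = 16.86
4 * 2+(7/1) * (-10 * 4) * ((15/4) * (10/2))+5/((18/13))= -94291/18 = -5238.39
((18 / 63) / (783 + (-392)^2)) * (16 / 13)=32/14054677 = 0.00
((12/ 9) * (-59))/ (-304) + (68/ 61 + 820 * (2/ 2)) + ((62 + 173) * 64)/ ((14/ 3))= 393730121/97356 = 4044.23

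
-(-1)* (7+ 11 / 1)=18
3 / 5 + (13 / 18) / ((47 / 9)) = 347/470 = 0.74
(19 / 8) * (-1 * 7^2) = -931/8 = -116.38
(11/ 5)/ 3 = 11/15 = 0.73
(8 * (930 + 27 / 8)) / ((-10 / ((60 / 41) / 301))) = -3.63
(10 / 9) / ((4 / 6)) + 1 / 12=1.75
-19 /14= -1.36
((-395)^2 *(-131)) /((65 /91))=-28614985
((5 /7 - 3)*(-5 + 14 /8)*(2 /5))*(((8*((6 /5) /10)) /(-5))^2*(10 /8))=14976/109375 = 0.14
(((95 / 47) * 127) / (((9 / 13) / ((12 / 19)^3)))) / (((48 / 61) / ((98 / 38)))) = 98696780/322373 = 306.16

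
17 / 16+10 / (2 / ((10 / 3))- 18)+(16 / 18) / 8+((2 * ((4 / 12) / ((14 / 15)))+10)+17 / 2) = 19.81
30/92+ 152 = 7007/46 = 152.33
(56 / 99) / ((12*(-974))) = -7/144639 = 0.00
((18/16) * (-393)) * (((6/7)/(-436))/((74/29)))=307719/903392 = 0.34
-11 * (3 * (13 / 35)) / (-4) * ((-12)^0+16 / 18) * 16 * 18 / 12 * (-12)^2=700128/35 = 20003.66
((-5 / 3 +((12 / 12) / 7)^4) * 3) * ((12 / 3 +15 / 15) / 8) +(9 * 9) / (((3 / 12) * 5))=2961671/48020 = 61.68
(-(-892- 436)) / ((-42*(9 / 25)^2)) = -415000/1701 = -243.97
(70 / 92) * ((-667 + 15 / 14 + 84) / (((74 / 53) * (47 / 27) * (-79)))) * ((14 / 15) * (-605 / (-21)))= 62.01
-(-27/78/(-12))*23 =-69/104 = -0.66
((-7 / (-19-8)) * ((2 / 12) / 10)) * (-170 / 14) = -17/324 = -0.05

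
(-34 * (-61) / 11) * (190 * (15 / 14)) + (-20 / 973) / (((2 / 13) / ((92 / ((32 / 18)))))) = 821467095/21406 = 38375.55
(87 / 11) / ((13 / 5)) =435/143 = 3.04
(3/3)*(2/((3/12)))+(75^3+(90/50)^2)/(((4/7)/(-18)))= -332228914/25 = -13289156.56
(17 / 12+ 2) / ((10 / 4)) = 41/30 = 1.37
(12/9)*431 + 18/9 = 1730/3 = 576.67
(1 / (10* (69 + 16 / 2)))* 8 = 4/385 = 0.01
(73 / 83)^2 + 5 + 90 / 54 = 153767/20667 = 7.44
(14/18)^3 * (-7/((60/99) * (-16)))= 26411/77760 = 0.34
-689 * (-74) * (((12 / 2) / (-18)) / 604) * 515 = -13128895/906 = -14491.05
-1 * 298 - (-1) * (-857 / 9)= -3539/9 = -393.22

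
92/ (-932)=-23/233 = -0.10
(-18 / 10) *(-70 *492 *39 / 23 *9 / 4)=5439798/23 = 236512.96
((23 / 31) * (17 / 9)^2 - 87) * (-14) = 2965340/2511 = 1180.94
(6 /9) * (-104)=-208/3 = -69.33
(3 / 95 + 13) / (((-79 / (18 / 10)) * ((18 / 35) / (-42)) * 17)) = 181986/127585 = 1.43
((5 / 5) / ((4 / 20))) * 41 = 205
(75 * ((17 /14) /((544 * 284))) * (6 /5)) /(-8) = -45/508928 = 0.00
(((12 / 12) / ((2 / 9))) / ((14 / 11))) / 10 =99/280 = 0.35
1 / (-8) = -1/8 = -0.12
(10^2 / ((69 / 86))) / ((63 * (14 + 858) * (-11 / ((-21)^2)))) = -7525/82731 = -0.09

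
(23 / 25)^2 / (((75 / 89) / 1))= 47081/46875 = 1.00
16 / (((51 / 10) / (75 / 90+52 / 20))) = 1648/153 = 10.77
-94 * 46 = -4324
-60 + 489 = 429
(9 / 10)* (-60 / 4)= -27/2 = -13.50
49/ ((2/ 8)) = 196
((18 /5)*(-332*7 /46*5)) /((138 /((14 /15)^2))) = -227752/39675 = -5.74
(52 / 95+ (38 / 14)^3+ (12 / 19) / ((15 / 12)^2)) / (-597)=-1137687/32422075 = -0.04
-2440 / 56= -305/7 = -43.57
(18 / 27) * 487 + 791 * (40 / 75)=11198/15 = 746.53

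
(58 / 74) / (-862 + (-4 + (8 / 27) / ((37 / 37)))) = -27/29822 = 0.00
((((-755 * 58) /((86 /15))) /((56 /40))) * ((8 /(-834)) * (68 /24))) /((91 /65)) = 93053750/878619 = 105.91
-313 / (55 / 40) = -2504/11 = -227.64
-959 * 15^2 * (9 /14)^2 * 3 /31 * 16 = -29961900/217 = -138073.27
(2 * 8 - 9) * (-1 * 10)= -70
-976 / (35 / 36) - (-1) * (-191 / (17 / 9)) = -657477/595 = -1105.00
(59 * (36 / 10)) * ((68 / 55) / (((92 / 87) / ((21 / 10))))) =16492329/31625 = 521.50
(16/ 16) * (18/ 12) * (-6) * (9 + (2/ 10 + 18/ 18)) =-459/5 = -91.80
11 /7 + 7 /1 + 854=6038/7 = 862.57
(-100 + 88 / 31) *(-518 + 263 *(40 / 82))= 37864.47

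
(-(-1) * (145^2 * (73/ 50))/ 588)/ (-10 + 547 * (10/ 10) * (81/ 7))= 61393/7431816 = 0.01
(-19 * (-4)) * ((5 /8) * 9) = 855/2 = 427.50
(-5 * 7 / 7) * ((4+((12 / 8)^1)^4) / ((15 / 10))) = -30.21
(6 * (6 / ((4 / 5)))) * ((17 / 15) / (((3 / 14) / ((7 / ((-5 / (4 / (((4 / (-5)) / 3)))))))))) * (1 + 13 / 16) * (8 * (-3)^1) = -217413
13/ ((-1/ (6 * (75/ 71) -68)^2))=-249169492/5041 = -49428.58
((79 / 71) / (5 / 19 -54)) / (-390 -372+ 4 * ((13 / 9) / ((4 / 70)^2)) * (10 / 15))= -40527/817408516 = 0.00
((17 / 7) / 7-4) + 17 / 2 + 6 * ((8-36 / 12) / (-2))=-995/98 = -10.15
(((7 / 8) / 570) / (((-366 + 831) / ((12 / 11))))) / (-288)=-7/559785600 = 0.00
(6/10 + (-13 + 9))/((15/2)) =-34/75 = -0.45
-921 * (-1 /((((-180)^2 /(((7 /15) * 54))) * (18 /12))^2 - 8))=45129/182249608 = 0.00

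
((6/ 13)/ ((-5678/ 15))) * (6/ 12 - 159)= 14265/73814 = 0.19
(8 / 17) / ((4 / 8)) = 16/17 = 0.94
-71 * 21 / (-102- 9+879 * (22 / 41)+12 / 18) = -26199/6349 = -4.13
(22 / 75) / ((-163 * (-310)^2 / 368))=-2024/293705625 = 0.00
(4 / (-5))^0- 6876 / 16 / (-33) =617/44 = 14.02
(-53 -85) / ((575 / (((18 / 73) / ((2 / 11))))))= -594/1825 = -0.33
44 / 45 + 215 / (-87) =-1949/1305 = -1.49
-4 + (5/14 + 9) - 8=-37/14 = -2.64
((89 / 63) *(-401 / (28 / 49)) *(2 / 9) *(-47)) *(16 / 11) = 13419064/891 = 15060.68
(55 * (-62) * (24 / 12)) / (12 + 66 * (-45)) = 3410/1479 = 2.31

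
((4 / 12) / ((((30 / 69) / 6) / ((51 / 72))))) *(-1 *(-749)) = 292859/120 = 2440.49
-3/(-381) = 1/127 = 0.01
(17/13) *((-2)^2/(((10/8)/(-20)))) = -1088/13 = -83.69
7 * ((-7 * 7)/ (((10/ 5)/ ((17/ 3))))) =-5831/6 = -971.83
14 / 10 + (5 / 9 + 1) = 133/45 = 2.96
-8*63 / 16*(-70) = 2205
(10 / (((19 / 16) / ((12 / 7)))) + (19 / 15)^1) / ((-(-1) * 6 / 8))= 20.94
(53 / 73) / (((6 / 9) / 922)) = 73299/73 = 1004.10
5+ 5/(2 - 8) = 25/6 = 4.17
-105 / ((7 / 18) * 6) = -45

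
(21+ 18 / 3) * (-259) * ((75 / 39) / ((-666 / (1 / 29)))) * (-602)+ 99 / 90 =-1576103/3770 = -418.06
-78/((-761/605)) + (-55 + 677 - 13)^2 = 282287631/761 = 370943.01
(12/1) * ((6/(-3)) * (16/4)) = -96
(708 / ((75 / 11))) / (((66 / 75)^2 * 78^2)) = 1475/66924 = 0.02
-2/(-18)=1/9 = 0.11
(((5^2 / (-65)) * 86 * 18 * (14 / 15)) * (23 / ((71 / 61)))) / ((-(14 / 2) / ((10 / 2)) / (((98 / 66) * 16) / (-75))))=-378383488/152295 = -2484.54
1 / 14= 0.07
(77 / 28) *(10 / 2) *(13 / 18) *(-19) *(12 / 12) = -13585/72 = -188.68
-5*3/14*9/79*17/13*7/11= -2295/22594 = -0.10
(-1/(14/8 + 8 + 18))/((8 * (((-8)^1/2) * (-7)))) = -1/6216 = 0.00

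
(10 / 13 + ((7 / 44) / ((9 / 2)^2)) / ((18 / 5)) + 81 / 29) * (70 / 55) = 150865603/33254793 = 4.54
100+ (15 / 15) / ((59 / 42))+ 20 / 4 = 6237/59 = 105.71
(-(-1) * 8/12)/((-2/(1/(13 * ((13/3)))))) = -1/169 = -0.01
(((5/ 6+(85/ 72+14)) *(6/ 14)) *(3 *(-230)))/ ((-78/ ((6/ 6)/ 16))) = 132595/34944 = 3.79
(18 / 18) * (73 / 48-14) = -599/48 = -12.48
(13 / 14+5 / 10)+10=80/7 = 11.43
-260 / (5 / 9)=-468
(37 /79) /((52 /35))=1295/4108 = 0.32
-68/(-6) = 34/3 = 11.33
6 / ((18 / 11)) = 11/3 = 3.67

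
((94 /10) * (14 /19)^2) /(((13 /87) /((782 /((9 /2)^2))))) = 835638944/633555 = 1318.97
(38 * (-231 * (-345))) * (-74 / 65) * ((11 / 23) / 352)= -4684.41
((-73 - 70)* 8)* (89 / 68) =-25454/17 = -1497.29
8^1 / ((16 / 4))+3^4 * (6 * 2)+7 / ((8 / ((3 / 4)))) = 31189/32 = 974.66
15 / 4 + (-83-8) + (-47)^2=8487/4 = 2121.75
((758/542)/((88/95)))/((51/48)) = 72010/50677 = 1.42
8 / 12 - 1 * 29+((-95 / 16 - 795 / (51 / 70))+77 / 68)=-917441/816 = -1124.31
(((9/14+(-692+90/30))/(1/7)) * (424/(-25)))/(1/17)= 34731748/25 = 1389269.92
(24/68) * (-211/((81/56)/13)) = -307216/459 = -669.32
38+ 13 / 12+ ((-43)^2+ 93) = 23773/12 = 1981.08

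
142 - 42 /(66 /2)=1548/11 = 140.73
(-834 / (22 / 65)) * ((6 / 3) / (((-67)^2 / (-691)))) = 37459110/49379 = 758.60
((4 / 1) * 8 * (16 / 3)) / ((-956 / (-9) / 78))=29952/239 = 125.32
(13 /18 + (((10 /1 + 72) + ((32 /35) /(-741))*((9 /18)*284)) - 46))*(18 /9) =5687081/77805 = 73.09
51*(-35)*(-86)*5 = 767550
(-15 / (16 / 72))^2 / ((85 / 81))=4341.84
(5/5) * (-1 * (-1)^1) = 1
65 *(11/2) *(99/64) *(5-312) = -21730995/128 = -169773.40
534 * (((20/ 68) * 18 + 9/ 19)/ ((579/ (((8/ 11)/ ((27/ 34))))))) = 196512/40337 = 4.87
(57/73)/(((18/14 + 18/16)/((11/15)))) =11704/49275 = 0.24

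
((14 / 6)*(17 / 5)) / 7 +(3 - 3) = 17/15 = 1.13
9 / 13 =0.69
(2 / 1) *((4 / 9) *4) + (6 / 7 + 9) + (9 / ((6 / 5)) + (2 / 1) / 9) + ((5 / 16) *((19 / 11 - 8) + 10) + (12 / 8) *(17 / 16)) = 529861/22176 = 23.89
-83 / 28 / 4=-83/112 = -0.74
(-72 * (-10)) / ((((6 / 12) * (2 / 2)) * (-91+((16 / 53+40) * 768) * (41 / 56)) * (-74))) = -53424/61964159 = 0.00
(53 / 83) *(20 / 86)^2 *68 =360400/153467 = 2.35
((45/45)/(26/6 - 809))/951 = -1/765238 = 0.00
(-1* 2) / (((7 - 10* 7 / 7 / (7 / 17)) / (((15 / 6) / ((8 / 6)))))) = 105/484 = 0.22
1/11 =0.09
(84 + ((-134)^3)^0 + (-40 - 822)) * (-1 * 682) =529914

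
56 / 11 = 5.09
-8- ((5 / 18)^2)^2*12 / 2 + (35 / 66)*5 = -1036223/192456 = -5.38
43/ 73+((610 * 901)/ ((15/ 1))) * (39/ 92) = 52159967/3358 = 15533.05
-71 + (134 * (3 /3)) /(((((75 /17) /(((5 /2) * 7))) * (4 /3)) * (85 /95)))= 7491/20 = 374.55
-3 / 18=-1/6 = -0.17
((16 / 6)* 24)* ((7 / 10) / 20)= 56/25 = 2.24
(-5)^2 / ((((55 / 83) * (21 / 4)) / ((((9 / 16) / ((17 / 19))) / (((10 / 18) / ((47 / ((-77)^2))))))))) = 2001213/31044244 = 0.06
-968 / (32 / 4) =-121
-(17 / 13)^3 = -4913/2197 = -2.24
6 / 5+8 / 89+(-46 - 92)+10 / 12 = -362791/2670 = -135.88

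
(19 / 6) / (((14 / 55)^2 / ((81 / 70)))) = 310365/5488 = 56.55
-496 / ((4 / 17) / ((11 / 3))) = -23188/3 = -7729.33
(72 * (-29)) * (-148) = 309024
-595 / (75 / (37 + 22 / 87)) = -385679/1305 = -295.54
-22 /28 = -11/14 = -0.79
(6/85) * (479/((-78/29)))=-13891/1105 = -12.57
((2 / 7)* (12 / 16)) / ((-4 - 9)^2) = 3/2366 = 0.00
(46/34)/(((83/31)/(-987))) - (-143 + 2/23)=-11547856/32453 = -355.83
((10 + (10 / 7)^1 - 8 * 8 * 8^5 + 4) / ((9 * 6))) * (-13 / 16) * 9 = 47709857/168 = 283987.24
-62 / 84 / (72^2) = -31/217728 = 0.00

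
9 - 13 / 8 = 59/8 = 7.38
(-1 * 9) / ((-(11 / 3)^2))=81/121 = 0.67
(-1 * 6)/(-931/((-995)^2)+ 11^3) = -2970075/658861172 = 0.00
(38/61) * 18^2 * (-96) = -1181952/61 = -19376.26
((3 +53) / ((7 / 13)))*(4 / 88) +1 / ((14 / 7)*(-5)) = 509/110 = 4.63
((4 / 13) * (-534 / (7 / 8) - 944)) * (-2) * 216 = 18800640/91 = 206600.44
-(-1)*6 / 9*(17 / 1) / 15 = 34/45 = 0.76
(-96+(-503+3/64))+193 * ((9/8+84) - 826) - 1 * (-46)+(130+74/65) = -596588469/4160 = -143410.69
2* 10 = 20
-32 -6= -38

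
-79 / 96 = -0.82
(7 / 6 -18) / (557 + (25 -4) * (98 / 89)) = -8989/309786 = -0.03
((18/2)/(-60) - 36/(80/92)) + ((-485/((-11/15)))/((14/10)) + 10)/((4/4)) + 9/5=136337/308 = 442.65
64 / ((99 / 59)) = 3776/99 = 38.14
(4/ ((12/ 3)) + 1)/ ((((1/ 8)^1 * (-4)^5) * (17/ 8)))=-1/136 = -0.01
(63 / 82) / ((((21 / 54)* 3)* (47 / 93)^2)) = 233523/90569 = 2.58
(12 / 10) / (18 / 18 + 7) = 3/20 = 0.15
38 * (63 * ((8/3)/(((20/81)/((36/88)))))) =581742/55 = 10577.13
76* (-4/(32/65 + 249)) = -19760/16217 = -1.22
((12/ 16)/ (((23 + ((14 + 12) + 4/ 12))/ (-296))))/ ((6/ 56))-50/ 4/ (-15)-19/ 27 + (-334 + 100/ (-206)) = -2093291/5562 = -376.36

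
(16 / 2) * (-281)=-2248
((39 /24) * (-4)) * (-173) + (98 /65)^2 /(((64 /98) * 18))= 684263449/608400 = 1124.69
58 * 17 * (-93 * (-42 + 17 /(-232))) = 15432141/4 = 3858035.25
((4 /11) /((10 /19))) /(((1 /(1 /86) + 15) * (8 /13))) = 247/22220 = 0.01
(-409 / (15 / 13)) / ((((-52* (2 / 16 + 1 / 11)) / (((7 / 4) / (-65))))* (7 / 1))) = -4499/37050 = -0.12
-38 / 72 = -19/36 = -0.53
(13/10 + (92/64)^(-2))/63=9437/333270 = 0.03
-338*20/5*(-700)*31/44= 666781.82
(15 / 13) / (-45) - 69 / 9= -100/13 = -7.69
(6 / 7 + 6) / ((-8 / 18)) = -108/7 = -15.43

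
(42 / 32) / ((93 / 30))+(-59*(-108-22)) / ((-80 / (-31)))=92149/31 = 2972.55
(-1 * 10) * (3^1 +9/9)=-40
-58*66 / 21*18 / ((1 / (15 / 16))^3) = -9689625/3584 = -2703.58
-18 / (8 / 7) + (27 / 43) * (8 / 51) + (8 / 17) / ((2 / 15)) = -12.12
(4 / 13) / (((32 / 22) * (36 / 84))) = 0.49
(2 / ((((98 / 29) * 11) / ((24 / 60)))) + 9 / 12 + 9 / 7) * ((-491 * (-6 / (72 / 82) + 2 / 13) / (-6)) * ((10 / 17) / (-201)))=84673441/25729704 = 3.29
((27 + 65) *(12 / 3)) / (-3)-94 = -650/3 = -216.67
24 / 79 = 0.30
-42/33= -14/11 = -1.27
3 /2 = 1.50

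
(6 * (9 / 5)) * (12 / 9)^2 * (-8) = -768/5 = -153.60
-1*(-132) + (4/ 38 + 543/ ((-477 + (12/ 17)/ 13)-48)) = 96304191/734749 = 131.07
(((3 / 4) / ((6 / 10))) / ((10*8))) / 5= 1/320 = 0.00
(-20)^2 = 400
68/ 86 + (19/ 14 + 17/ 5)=16699/3010 = 5.55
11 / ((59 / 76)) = 836/59 = 14.17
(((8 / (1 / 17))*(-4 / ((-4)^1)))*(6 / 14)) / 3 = 136/7 = 19.43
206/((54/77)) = 7931/27 = 293.74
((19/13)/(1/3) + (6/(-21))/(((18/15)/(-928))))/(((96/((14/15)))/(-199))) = -12241883/28080 = -435.96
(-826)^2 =682276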